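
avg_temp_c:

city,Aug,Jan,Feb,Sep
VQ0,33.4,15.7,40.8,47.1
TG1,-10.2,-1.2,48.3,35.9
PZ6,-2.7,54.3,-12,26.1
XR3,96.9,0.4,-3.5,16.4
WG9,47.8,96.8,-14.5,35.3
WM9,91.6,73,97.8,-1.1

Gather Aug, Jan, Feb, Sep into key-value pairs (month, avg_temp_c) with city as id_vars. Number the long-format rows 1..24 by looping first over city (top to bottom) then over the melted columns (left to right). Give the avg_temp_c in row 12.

26.1

24 rows total (6 × 4). Row 12: index ⌊(12-1)/4⌋ = 2 into city → PZ6; (12-1) mod 4 = 3 into the melted columns → Sep.
So row 12 is (PZ6, Sep, 26.1); avg_temp_c = 26.1.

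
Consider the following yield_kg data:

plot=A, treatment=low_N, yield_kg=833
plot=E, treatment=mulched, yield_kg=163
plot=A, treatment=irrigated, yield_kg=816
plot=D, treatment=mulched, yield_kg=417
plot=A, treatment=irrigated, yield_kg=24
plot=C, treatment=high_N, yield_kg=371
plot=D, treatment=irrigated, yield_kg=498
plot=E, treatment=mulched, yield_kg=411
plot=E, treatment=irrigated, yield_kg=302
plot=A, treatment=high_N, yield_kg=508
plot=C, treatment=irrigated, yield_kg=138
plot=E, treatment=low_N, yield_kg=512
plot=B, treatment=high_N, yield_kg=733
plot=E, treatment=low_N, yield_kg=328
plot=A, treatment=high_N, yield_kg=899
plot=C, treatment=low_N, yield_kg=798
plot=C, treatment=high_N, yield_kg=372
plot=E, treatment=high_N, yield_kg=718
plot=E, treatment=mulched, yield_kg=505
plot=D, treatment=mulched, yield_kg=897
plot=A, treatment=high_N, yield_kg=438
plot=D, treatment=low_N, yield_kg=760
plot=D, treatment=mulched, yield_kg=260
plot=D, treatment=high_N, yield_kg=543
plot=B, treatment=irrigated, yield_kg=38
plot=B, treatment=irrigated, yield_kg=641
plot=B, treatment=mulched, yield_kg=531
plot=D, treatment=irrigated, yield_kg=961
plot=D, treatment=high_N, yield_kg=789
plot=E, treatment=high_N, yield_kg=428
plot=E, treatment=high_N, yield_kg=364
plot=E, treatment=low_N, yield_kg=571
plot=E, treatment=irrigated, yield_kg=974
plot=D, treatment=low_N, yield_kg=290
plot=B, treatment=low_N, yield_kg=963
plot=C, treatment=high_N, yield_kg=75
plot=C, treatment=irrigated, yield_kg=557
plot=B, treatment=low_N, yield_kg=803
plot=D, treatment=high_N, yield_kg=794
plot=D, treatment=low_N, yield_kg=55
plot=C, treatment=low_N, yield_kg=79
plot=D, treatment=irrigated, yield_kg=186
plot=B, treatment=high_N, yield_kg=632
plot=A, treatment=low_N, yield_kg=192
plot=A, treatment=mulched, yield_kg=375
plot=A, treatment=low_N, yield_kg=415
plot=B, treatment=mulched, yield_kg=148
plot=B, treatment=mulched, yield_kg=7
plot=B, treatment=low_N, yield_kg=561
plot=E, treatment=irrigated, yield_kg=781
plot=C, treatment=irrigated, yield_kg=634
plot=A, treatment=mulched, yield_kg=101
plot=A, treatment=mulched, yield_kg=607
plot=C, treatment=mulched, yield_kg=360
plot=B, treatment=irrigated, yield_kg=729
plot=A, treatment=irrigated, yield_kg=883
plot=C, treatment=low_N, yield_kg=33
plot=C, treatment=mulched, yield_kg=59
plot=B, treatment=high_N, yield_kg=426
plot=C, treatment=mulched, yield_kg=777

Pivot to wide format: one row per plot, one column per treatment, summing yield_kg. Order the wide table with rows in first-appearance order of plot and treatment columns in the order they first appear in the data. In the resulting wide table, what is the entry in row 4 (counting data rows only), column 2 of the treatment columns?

1196

With rows in first-appearance order of plot, row 4 is plot=C. treatment columns in first-appearance order: low_N, mulched, irrigated, high_N; column 2 is mulched.
Long rows with plot=C, treatment=mulched: 360 + 59 + 777 = 1196.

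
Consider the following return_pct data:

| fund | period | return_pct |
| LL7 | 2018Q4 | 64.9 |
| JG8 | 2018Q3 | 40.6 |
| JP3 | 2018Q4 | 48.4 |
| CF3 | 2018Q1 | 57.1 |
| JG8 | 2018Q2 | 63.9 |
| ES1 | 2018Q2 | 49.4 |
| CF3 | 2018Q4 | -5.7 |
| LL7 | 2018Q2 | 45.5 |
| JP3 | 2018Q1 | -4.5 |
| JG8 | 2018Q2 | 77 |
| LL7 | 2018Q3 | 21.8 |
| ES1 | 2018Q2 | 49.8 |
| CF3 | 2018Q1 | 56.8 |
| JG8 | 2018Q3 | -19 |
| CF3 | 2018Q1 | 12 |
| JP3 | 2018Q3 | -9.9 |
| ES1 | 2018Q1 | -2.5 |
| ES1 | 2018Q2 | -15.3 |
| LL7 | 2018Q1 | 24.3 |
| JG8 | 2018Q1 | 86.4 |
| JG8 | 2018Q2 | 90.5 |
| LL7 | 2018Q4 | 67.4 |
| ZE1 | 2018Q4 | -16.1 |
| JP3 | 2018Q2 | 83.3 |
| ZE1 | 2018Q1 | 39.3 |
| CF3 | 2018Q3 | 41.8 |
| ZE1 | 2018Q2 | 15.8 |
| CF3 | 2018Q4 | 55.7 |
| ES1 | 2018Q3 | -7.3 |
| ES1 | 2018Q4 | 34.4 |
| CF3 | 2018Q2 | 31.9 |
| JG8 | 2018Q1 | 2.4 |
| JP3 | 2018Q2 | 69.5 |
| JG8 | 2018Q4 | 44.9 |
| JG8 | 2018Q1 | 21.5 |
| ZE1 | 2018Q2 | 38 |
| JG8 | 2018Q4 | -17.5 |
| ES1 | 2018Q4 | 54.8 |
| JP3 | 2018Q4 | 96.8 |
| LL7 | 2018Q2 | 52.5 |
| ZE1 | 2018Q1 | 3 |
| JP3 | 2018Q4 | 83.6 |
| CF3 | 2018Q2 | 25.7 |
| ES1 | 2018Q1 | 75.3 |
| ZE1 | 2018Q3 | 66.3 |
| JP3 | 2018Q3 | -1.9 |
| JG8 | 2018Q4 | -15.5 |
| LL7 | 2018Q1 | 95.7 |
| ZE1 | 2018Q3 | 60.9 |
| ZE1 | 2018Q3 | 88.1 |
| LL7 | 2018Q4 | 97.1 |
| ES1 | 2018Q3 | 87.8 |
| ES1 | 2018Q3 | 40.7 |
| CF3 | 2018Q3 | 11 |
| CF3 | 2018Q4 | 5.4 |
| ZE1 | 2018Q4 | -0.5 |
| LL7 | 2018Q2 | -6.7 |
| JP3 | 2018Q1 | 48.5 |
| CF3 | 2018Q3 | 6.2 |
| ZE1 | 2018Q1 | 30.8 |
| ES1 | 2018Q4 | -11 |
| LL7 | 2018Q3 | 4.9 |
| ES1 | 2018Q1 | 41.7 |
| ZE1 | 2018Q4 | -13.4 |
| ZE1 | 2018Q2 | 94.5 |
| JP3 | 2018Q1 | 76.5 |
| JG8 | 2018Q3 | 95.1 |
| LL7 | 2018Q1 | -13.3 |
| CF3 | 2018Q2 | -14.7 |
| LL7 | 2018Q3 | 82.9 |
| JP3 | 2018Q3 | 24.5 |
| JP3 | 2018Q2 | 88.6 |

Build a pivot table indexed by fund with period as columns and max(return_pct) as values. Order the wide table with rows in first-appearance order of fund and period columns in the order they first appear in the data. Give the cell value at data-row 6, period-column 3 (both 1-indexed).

39.3

With rows in first-appearance order of fund, row 6 is fund=ZE1. period columns in first-appearance order: 2018Q4, 2018Q3, 2018Q1, 2018Q2; column 3 is 2018Q1.
Long rows with fund=ZE1, period=2018Q1: max(39.3, 3, 30.8) = 39.3.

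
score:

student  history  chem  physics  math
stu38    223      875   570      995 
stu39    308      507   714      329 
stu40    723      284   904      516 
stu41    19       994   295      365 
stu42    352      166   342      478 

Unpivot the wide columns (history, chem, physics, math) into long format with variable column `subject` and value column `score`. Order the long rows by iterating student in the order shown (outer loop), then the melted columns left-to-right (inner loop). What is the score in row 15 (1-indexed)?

20 rows total (5 × 4). Row 15: index ⌊(15-1)/4⌋ = 3 into student → stu41; (15-1) mod 4 = 2 into the melted columns → physics.
So row 15 is (stu41, physics, 295); score = 295.

295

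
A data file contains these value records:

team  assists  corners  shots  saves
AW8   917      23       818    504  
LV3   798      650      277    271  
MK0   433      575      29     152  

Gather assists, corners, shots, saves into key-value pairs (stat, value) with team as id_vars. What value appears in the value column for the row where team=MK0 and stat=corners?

575

Unpivoting turns each (team, wide-column) pair into one long row.
The wide cell at row MK0, column corners holds 575, so the long row (MK0, corners) has value=575.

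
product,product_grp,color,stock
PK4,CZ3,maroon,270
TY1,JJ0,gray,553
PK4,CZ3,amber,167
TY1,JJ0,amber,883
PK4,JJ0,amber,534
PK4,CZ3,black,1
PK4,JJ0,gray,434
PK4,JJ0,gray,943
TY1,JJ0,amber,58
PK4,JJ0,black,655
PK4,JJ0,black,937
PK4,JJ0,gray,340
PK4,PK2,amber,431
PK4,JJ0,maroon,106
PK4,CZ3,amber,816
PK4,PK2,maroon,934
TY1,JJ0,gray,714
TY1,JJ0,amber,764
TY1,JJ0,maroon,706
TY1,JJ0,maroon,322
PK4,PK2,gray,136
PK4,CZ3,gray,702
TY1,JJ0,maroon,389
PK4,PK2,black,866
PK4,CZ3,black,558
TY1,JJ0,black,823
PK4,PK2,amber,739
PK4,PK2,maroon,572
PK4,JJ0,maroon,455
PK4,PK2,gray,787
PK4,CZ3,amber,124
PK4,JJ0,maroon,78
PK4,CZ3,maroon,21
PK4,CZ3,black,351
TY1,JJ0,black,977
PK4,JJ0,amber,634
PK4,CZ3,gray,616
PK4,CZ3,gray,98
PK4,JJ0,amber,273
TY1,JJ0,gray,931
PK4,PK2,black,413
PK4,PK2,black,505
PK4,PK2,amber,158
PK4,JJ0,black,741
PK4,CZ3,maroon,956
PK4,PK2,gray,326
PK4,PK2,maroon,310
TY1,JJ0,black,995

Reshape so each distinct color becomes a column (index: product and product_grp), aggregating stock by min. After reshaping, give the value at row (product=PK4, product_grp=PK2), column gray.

Rows with product=PK4, product_grp=PK2 and color=gray: stock values are 136, 787, 326.
min(136, 787, 326) = 136.

136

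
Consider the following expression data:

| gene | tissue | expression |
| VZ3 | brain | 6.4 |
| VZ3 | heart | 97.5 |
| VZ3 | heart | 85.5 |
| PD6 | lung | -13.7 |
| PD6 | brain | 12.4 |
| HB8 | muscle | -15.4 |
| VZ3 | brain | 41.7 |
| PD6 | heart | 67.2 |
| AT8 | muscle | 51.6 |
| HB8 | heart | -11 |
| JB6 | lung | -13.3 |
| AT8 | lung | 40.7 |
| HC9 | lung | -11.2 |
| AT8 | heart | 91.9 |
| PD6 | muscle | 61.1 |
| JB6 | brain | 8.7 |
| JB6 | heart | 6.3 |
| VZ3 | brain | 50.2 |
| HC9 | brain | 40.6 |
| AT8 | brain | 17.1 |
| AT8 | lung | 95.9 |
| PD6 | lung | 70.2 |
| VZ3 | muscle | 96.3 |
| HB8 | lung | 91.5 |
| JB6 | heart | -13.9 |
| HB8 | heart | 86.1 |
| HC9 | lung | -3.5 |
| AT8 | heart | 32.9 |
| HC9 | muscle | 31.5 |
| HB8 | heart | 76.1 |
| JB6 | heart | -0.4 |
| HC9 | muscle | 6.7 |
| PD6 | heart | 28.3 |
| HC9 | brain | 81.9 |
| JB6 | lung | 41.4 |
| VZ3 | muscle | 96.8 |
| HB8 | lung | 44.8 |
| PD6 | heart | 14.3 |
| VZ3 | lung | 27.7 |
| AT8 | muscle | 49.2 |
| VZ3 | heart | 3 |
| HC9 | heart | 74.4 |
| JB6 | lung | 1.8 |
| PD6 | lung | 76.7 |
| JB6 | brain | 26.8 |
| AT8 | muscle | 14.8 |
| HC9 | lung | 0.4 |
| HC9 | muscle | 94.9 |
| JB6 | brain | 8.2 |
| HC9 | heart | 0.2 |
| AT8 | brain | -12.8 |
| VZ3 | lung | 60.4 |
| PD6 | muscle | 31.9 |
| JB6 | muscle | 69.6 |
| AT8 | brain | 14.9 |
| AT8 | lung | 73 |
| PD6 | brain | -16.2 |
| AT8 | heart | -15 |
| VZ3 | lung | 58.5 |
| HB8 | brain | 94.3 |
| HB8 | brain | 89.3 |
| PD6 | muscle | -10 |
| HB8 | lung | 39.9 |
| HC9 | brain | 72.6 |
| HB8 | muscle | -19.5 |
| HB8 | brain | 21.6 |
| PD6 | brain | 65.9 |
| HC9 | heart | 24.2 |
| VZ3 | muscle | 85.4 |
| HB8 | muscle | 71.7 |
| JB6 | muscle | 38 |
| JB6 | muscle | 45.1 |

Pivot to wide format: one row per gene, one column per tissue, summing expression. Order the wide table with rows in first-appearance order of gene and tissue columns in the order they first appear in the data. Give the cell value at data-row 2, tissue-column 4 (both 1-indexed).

83

With rows in first-appearance order of gene, row 2 is gene=PD6. tissue columns in first-appearance order: brain, heart, lung, muscle; column 4 is muscle.
Long rows with gene=PD6, tissue=muscle: 61.1 + 31.9 + -10 = 83.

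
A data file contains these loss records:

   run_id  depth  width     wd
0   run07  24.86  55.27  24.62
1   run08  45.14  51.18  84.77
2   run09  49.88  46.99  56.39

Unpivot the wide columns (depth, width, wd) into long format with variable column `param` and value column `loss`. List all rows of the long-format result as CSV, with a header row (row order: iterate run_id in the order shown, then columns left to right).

run_id,param,loss
run07,depth,24.86
run07,width,55.27
run07,wd,24.62
run08,depth,45.14
run08,width,51.18
run08,wd,84.77
run09,depth,49.88
run09,width,46.99
run09,wd,56.39

Each (run_id, column) pair becomes one row: 3 × 3 = 9 rows.
For example, (run07, depth) → loss=24.86.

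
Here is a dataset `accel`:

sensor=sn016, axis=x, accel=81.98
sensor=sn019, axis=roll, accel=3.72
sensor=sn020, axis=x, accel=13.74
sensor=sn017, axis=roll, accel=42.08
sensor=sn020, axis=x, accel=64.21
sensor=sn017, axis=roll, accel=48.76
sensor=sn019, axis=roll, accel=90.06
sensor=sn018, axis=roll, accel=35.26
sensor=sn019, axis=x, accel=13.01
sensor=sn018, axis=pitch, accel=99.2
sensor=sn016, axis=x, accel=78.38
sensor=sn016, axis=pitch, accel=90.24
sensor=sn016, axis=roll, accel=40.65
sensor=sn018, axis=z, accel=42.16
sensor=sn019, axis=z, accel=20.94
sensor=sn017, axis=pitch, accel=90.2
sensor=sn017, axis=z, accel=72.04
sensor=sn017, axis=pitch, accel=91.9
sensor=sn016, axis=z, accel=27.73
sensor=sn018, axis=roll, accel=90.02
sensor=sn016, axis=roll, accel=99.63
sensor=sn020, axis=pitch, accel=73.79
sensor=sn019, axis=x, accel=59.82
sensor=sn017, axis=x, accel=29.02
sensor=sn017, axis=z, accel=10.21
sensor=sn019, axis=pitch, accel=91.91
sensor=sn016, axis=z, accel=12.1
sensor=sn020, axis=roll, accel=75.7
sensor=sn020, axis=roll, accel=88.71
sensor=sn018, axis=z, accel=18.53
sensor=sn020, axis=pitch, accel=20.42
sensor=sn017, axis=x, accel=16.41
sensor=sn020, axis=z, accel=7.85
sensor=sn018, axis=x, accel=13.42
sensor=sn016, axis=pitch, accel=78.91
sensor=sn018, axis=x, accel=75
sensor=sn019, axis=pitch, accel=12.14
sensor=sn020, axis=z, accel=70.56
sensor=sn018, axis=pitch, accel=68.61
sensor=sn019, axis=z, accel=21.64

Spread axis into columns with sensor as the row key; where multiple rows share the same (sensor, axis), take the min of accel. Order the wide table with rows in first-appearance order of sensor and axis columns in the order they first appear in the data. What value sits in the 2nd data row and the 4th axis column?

20.94

With rows in first-appearance order of sensor, row 2 is sensor=sn019. axis columns in first-appearance order: x, roll, pitch, z; column 4 is z.
Long rows with sensor=sn019, axis=z: min(20.94, 21.64) = 20.94.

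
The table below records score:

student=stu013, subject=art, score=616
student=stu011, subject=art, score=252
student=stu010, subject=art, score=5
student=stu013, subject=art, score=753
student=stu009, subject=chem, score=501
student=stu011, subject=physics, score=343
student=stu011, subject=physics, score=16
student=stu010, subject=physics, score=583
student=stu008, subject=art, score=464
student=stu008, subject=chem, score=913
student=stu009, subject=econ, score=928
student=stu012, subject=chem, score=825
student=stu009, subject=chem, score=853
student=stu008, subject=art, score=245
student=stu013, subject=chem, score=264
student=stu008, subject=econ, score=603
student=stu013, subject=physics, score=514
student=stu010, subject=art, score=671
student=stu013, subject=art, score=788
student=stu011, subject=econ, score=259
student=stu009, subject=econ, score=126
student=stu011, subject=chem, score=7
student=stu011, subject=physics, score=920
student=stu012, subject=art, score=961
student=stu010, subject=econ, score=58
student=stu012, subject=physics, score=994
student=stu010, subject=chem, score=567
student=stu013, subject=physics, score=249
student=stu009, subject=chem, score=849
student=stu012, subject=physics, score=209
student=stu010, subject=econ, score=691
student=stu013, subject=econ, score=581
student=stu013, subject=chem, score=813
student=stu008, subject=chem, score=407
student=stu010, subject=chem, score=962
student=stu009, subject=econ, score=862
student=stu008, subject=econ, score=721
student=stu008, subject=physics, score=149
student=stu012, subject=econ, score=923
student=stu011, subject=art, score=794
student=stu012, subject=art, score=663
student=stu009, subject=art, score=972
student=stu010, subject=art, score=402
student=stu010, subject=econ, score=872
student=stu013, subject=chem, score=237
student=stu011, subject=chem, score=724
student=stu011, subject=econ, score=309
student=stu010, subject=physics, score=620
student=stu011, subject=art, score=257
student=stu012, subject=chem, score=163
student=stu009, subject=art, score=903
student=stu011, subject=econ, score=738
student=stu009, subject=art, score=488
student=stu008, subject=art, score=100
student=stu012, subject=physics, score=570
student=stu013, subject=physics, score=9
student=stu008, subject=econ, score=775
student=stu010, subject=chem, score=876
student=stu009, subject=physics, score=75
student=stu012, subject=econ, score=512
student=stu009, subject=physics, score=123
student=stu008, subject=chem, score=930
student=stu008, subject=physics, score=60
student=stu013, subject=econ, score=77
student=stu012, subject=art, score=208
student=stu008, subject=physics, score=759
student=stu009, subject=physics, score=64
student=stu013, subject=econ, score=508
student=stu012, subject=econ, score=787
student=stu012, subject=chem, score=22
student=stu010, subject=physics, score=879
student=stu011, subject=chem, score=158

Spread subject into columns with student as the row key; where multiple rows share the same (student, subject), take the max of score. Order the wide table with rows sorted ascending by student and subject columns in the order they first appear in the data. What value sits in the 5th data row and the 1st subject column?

With rows sorted ascending by student, row 5 is student=stu012. subject columns in first-appearance order: art, chem, physics, econ; column 1 is art.
Long rows with student=stu012, subject=art: max(961, 663, 208) = 961.

961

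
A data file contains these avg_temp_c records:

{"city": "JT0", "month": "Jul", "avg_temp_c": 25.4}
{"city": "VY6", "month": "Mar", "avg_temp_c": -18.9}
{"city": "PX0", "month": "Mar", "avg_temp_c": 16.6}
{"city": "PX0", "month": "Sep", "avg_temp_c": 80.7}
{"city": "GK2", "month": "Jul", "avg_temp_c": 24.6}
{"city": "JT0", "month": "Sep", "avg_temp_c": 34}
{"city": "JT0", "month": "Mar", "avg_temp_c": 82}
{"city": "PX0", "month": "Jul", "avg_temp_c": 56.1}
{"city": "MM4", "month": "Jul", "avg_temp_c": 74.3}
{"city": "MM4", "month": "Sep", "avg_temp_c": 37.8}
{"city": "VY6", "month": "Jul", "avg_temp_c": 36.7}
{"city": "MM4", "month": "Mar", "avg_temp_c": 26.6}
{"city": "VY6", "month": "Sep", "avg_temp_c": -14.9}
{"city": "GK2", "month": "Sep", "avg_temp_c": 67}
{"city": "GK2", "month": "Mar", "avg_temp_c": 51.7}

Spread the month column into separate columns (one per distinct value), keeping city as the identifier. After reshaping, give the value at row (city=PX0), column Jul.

Wide layout: rows indexed by city, columns are the 3 distinct month values (Jul, Mar, Sep).
Cell (city=PX0, month=Jul) draws from the long row where city=PX0 and month=Jul, which has avg_temp_c=56.1.

56.1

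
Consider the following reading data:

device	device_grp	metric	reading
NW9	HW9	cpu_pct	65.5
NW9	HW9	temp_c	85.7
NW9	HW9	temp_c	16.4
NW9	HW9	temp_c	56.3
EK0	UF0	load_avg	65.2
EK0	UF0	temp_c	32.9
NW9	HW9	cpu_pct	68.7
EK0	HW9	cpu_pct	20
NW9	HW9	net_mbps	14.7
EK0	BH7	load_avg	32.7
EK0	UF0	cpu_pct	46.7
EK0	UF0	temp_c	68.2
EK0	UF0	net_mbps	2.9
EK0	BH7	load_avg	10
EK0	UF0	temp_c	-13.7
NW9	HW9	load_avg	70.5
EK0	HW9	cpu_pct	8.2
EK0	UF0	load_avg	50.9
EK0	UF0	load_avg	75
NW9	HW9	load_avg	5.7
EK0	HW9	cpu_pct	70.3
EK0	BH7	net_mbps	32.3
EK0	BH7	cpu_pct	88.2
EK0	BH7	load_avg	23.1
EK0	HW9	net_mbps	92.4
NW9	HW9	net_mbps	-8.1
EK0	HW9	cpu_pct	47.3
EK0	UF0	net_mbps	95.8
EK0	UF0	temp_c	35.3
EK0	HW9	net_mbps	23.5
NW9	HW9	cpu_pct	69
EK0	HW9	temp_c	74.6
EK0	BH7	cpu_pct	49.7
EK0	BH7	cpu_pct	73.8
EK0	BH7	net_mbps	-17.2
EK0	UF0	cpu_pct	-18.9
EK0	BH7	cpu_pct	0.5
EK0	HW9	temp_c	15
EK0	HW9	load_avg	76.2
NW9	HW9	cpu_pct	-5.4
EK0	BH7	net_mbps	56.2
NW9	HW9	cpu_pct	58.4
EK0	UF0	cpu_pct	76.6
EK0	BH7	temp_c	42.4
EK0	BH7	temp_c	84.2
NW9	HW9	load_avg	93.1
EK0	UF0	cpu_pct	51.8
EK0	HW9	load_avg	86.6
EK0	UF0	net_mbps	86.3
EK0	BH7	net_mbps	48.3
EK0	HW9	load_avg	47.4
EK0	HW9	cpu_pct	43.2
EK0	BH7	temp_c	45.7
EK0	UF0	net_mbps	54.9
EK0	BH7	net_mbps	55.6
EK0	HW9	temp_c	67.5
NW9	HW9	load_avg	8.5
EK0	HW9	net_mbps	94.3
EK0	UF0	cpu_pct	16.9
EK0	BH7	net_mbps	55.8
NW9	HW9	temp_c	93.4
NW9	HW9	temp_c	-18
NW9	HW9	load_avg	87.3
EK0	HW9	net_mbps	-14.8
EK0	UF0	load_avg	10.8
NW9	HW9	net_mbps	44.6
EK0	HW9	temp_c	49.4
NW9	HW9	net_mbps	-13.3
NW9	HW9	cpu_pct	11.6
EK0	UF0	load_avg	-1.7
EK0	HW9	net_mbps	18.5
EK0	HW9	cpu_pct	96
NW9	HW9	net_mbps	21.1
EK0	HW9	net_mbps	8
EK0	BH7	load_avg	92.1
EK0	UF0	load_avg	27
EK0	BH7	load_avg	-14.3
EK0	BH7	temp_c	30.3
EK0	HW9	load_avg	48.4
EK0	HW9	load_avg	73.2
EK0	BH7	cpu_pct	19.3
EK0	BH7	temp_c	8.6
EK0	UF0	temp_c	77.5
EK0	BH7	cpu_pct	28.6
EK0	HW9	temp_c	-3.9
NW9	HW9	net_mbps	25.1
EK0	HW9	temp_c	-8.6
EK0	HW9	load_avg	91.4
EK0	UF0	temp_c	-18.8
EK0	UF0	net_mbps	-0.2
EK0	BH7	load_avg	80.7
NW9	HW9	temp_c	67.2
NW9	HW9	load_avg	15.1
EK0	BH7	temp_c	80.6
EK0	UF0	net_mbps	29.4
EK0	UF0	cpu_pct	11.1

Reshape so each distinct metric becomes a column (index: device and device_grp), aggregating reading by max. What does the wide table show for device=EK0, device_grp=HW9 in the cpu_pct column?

Rows with device=EK0, device_grp=HW9 and metric=cpu_pct: reading values are 20, 8.2, 70.3, 47.3, 43.2, 96.
max(20, 8.2, 70.3, 47.3, 43.2, 96) = 96.

96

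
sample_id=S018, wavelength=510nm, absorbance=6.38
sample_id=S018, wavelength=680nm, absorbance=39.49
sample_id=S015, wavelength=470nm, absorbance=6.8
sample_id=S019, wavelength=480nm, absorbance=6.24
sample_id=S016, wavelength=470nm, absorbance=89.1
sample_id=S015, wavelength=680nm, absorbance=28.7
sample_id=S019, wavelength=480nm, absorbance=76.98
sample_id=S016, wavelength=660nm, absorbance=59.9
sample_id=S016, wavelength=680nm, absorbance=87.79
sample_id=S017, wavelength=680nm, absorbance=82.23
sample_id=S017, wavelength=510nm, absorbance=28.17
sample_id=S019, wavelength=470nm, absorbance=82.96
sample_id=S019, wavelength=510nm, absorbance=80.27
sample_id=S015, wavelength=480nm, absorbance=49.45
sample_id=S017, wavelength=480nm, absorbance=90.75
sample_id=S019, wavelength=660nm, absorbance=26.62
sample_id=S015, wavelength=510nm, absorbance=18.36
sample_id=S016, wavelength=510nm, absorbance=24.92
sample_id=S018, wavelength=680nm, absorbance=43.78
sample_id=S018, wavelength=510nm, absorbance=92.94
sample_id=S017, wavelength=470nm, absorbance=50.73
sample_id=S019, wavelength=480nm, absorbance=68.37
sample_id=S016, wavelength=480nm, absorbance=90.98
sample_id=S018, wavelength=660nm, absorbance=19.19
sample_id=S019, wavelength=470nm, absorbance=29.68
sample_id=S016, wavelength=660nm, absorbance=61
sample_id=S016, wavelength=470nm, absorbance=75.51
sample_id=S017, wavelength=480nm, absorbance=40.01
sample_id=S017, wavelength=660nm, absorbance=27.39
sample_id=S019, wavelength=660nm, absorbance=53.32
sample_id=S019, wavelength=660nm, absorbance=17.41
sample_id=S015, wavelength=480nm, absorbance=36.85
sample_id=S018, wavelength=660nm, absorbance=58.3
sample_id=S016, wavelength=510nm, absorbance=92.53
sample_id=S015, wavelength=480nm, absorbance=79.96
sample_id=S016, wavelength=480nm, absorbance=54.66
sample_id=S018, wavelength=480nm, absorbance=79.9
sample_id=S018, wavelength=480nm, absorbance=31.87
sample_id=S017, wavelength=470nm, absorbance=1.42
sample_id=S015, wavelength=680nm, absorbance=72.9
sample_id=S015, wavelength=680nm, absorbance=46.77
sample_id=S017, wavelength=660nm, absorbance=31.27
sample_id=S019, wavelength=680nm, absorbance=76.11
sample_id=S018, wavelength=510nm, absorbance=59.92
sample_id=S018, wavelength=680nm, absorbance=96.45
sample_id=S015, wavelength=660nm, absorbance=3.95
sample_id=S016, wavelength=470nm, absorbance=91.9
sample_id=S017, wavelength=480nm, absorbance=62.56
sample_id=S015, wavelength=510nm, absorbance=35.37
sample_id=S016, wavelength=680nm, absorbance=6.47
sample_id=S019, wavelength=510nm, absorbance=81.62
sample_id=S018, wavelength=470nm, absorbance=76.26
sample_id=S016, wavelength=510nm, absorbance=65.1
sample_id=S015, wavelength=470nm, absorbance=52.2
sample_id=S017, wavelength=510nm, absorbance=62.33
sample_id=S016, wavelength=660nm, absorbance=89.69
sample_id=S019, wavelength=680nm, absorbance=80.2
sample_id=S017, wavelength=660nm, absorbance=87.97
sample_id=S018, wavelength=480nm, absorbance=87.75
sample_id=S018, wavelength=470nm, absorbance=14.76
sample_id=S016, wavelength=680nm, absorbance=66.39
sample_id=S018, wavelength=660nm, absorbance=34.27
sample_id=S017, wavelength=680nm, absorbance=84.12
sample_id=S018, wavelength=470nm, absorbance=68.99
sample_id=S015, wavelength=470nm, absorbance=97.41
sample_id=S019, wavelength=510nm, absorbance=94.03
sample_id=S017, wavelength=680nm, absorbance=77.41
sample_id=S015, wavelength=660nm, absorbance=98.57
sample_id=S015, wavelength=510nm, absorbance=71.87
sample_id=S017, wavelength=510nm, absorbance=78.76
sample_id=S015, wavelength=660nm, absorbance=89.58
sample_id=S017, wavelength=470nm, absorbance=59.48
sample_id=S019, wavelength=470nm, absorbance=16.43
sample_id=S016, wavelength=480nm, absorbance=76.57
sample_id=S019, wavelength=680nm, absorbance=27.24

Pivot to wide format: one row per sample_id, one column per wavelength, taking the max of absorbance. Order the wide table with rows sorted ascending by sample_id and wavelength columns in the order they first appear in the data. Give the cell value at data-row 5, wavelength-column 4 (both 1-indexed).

With rows sorted ascending by sample_id, row 5 is sample_id=S019. wavelength columns in first-appearance order: 510nm, 680nm, 470nm, 480nm, 660nm; column 4 is 480nm.
Long rows with sample_id=S019, wavelength=480nm: max(6.24, 76.98, 68.37) = 76.98.

76.98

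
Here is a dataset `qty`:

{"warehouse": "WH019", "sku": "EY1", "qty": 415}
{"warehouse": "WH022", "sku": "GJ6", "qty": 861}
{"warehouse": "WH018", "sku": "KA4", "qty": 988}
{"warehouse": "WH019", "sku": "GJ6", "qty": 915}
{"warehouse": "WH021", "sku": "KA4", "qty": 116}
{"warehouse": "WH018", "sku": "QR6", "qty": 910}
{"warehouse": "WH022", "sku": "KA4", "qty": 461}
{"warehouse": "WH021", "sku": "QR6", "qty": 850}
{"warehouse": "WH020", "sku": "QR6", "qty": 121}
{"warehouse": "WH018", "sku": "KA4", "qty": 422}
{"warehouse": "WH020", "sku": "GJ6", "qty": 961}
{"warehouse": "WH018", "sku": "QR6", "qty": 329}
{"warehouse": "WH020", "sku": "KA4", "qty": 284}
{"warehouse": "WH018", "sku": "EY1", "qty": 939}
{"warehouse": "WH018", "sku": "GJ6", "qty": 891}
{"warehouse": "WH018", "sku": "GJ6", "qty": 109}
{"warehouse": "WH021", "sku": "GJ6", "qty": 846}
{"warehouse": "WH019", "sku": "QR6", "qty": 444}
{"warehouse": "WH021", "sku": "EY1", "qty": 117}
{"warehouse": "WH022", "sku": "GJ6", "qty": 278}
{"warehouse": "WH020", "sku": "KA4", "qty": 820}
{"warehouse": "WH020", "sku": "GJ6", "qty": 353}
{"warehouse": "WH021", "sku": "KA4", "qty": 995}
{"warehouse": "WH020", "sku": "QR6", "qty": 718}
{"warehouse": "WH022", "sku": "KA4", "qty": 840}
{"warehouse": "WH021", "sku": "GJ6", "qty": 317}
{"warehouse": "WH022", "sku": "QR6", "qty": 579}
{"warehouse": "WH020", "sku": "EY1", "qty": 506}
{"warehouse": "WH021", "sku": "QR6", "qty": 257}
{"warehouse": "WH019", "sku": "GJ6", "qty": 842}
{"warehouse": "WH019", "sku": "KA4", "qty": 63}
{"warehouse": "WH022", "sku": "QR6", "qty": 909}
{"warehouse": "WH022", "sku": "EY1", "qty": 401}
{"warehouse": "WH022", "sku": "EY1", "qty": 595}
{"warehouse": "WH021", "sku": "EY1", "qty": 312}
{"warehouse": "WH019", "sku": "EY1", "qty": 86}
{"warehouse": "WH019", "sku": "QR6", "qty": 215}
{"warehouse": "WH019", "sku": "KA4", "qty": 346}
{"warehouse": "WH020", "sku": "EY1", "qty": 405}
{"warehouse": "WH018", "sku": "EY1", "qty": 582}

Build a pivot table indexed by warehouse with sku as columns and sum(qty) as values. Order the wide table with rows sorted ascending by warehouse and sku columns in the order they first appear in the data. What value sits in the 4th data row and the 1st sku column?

429

With rows sorted ascending by warehouse, row 4 is warehouse=WH021. sku columns in first-appearance order: EY1, GJ6, KA4, QR6; column 1 is EY1.
Long rows with warehouse=WH021, sku=EY1: 117 + 312 = 429.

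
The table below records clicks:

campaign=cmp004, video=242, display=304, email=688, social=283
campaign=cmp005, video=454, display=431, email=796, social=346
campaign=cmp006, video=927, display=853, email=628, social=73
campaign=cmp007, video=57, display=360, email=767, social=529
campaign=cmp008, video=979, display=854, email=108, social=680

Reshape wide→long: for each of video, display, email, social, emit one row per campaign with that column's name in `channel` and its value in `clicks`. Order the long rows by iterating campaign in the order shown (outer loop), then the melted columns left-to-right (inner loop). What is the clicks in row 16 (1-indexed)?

20 rows total (5 × 4). Row 16: index ⌊(16-1)/4⌋ = 3 into campaign → cmp007; (16-1) mod 4 = 3 into the melted columns → social.
So row 16 is (cmp007, social, 529); clicks = 529.

529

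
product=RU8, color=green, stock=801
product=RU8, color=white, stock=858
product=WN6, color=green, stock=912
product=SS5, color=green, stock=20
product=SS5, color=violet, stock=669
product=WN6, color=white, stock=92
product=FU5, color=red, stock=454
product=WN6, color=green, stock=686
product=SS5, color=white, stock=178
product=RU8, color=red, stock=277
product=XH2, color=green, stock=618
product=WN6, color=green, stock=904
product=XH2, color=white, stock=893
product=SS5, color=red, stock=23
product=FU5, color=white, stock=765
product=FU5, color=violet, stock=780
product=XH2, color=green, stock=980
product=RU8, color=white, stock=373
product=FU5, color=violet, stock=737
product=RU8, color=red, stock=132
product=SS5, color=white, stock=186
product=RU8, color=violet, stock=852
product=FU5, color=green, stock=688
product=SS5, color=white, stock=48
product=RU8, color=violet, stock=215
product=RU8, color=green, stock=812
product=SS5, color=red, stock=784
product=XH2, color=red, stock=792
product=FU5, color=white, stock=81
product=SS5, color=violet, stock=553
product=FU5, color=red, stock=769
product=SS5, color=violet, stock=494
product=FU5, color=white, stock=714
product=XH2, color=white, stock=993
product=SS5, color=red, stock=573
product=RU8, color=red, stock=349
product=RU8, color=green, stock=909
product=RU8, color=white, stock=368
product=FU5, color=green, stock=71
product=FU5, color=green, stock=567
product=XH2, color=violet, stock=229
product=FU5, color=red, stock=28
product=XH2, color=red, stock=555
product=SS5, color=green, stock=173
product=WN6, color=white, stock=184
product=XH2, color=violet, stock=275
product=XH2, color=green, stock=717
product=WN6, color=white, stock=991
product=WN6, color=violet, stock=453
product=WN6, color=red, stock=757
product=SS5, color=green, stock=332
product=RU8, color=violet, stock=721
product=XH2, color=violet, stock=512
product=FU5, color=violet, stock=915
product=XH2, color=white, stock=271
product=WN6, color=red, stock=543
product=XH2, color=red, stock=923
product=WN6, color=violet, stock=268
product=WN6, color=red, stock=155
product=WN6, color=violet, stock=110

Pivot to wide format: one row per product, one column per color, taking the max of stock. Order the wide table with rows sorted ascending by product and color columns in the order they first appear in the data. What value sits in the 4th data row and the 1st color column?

912

With rows sorted ascending by product, row 4 is product=WN6. color columns in first-appearance order: green, white, violet, red; column 1 is green.
Long rows with product=WN6, color=green: max(912, 686, 904) = 912.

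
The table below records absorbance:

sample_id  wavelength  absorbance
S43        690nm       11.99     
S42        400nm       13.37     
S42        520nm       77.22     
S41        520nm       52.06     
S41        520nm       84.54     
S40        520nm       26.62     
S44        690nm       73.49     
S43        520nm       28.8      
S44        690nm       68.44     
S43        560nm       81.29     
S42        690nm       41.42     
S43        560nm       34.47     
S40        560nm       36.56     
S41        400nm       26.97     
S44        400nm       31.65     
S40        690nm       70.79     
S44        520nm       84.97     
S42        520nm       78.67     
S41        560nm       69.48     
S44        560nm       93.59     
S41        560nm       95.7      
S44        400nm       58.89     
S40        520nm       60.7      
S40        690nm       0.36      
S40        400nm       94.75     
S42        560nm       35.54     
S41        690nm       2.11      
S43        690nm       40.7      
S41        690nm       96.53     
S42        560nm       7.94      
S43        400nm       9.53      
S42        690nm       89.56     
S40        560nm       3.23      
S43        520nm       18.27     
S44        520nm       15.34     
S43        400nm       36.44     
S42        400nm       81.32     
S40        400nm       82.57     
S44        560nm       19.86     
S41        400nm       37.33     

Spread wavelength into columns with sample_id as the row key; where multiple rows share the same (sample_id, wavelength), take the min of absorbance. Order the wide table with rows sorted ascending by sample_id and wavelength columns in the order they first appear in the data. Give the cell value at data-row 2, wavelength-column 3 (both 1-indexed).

52.06

With rows sorted ascending by sample_id, row 2 is sample_id=S41. wavelength columns in first-appearance order: 690nm, 400nm, 520nm, 560nm; column 3 is 520nm.
Long rows with sample_id=S41, wavelength=520nm: min(52.06, 84.54) = 52.06.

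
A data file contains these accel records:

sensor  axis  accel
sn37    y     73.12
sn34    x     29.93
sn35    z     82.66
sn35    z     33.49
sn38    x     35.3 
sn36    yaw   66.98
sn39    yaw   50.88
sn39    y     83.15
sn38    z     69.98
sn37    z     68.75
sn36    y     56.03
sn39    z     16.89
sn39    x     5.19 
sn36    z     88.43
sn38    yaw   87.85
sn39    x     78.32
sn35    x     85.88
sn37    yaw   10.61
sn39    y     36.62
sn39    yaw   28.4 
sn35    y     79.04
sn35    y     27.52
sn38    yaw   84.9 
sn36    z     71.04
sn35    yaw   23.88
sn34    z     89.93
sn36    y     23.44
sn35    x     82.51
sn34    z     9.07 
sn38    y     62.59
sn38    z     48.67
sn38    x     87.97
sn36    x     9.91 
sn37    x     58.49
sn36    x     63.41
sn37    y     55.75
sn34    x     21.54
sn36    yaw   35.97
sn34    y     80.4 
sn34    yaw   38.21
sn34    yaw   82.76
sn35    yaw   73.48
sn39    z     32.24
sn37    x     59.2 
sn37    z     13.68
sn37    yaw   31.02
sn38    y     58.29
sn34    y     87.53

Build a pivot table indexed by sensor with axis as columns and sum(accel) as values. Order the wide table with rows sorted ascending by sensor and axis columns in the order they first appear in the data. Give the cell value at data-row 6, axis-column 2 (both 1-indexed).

With rows sorted ascending by sensor, row 6 is sensor=sn39. axis columns in first-appearance order: y, x, z, yaw; column 2 is x.
Long rows with sensor=sn39, axis=x: 5.19 + 78.32 = 83.51.

83.51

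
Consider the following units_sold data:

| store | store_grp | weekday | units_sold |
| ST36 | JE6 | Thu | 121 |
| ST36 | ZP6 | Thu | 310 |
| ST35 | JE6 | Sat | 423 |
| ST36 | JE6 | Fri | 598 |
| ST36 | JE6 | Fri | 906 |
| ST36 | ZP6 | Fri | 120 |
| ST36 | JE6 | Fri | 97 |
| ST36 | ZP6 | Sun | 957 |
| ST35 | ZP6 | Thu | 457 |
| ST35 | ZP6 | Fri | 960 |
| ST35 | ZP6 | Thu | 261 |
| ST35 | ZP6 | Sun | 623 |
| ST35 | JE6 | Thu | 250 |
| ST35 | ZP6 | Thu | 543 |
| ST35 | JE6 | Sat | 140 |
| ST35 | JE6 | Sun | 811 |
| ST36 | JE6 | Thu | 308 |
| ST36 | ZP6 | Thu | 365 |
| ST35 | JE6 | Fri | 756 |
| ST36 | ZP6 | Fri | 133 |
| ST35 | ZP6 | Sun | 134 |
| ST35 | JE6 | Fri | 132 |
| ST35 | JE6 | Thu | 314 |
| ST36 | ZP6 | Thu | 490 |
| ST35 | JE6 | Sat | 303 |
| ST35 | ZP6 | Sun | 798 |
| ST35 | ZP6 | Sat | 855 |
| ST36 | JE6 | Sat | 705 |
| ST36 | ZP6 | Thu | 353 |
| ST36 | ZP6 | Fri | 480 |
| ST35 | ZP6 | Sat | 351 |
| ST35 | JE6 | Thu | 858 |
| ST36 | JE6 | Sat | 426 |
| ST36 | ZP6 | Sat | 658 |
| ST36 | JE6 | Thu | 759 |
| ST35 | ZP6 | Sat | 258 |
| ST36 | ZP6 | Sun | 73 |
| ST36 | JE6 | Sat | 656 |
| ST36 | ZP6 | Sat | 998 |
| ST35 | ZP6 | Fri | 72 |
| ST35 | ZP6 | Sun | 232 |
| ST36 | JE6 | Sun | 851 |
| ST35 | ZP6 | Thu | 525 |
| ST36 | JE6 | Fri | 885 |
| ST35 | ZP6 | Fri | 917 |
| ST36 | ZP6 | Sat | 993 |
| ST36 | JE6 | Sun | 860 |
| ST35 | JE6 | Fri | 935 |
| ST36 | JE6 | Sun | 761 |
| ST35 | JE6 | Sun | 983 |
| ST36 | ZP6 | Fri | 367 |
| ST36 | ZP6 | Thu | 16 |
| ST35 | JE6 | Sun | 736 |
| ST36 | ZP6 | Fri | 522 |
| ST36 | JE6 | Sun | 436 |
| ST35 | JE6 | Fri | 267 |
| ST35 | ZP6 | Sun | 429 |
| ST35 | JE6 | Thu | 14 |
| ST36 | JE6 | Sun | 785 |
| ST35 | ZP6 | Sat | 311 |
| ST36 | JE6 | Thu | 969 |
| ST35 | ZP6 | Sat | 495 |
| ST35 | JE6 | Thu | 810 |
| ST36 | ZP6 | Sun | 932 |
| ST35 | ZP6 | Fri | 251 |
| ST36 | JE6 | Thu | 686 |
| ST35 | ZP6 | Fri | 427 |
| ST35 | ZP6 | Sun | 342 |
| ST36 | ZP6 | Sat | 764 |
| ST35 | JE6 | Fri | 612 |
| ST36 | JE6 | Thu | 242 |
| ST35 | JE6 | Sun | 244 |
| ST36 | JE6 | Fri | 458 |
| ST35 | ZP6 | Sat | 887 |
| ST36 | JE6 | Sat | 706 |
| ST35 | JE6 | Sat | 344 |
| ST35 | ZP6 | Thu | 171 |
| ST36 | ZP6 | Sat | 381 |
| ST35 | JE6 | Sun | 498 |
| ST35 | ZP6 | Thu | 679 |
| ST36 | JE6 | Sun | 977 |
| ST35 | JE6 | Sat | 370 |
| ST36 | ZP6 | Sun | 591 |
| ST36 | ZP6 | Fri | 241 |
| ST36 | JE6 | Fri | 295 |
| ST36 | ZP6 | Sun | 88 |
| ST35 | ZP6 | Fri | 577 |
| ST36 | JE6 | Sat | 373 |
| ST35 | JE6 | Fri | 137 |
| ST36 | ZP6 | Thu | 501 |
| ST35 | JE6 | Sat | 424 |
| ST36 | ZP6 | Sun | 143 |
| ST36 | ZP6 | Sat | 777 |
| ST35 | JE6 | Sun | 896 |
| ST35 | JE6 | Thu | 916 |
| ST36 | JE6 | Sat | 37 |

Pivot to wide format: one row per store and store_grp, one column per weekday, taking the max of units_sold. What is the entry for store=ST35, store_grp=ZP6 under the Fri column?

Rows with store=ST35, store_grp=ZP6 and weekday=Fri: units_sold values are 960, 72, 917, 251, 427, 577.
max(960, 72, 917, 251, 427, 577) = 960.

960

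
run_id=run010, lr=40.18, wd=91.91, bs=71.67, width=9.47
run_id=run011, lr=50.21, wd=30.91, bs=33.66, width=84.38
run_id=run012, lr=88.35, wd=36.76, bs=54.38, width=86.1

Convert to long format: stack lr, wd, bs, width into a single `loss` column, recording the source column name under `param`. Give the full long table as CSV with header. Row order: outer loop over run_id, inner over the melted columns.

run_id,param,loss
run010,lr,40.18
run010,wd,91.91
run010,bs,71.67
run010,width,9.47
run011,lr,50.21
run011,wd,30.91
run011,bs,33.66
run011,width,84.38
run012,lr,88.35
run012,wd,36.76
run012,bs,54.38
run012,width,86.1

Each (run_id, column) pair becomes one row: 3 × 4 = 12 rows.
For example, (run010, lr) → loss=40.18.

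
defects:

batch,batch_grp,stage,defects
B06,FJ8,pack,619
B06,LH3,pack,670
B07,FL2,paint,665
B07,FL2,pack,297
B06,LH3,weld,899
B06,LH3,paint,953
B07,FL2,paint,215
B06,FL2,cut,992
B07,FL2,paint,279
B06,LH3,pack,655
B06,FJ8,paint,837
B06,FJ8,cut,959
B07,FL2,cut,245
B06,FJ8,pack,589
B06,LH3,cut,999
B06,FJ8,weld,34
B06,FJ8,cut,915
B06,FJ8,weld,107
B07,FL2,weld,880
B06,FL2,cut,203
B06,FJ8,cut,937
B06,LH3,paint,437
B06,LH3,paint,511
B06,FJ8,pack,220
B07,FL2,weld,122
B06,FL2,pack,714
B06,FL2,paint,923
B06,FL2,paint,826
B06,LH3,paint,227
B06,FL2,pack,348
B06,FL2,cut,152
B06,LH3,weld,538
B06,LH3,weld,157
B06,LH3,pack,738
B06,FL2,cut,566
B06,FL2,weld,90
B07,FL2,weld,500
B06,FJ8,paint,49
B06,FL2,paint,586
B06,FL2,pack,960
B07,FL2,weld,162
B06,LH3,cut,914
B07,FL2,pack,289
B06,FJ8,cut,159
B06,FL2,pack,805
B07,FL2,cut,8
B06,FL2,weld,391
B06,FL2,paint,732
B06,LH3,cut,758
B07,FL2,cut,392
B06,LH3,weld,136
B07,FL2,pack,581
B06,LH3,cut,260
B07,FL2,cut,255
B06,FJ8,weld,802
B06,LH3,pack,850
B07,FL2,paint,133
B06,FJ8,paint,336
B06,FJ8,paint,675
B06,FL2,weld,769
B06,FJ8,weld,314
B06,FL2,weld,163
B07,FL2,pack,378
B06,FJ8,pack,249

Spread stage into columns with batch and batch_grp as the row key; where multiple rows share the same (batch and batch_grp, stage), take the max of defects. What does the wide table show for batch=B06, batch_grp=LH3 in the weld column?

Rows with batch=B06, batch_grp=LH3 and stage=weld: defects values are 899, 538, 157, 136.
max(899, 538, 157, 136) = 899.

899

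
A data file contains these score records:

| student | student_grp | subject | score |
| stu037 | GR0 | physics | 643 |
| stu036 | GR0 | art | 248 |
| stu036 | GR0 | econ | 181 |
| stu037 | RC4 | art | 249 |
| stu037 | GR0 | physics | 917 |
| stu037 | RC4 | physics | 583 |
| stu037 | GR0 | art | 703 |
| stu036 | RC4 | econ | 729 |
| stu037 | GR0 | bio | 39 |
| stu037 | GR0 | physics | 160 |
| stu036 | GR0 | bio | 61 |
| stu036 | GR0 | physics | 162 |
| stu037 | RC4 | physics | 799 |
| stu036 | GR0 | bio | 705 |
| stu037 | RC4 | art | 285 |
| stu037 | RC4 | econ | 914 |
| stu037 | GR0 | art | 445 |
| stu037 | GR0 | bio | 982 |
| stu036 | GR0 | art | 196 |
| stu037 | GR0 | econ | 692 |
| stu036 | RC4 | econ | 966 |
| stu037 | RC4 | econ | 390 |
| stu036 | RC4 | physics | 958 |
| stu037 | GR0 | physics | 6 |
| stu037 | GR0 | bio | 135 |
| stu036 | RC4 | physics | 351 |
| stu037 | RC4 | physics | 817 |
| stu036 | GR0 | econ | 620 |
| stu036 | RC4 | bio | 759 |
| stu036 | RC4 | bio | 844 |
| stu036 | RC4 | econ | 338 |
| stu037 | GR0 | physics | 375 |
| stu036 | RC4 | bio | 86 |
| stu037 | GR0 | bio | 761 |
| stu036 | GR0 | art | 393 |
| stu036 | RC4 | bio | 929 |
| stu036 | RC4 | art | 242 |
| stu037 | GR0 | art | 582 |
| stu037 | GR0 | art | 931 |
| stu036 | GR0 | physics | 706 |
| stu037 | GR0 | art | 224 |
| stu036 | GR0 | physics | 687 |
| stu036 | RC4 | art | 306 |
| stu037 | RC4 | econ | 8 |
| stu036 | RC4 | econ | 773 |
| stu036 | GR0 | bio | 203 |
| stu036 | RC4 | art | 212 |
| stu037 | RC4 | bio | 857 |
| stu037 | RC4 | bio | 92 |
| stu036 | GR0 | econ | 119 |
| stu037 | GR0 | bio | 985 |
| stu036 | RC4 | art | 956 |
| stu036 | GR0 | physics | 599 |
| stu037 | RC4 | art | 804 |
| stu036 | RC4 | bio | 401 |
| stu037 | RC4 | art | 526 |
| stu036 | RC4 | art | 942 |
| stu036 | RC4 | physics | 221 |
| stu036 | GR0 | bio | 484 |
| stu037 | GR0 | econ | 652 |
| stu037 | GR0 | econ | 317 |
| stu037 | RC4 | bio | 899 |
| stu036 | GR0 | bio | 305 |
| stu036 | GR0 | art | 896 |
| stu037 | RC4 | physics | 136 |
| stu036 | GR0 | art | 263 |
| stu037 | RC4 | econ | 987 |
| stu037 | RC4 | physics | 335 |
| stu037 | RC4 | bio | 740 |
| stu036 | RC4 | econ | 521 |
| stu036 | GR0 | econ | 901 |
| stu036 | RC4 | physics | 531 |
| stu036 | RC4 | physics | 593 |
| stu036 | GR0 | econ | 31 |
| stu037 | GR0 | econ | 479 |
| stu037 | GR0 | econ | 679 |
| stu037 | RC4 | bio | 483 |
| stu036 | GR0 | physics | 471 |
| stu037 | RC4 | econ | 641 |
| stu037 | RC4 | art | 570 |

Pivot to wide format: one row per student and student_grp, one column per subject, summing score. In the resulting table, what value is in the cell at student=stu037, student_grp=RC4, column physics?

2670

Rows with student=stu037, student_grp=RC4 and subject=physics: score values are 583, 799, 817, 136, 335.
583 + 799 + 817 + 136 + 335 = 2670.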